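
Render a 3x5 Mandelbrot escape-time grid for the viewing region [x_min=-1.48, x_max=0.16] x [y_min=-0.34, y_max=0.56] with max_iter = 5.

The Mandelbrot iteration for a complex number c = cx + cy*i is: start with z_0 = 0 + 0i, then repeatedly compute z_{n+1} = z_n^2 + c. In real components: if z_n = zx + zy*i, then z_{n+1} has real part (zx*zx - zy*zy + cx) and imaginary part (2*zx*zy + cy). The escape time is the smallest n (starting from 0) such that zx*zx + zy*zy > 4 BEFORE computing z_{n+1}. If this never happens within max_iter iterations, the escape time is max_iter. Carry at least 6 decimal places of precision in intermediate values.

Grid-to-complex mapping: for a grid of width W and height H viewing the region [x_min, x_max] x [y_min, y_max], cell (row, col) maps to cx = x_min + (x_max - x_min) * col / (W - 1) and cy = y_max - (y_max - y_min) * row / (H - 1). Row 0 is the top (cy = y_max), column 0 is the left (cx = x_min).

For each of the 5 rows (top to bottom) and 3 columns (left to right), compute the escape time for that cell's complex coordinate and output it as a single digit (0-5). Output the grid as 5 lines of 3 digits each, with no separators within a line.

Answer: 355
555
555
555
555

Derivation:
(row=0, col=0): c = -1.4800 + 0.5600i → escape time 3
(row=0, col=1): c = -0.6600 + 0.5600i → escape time 5
(row=0, col=2): c = 0.1600 + 0.5600i → escape time 5
(row=1, col=0): c = -1.4800 + 0.3350i → escape time 5
(row=1, col=1): c = -0.6600 + 0.3350i → escape time 5
(row=1, col=2): c = 0.1600 + 0.3350i → escape time 5
(row=2, col=0): c = -1.4800 + 0.1100i → escape time 5
(row=2, col=1): c = -0.6600 + 0.1100i → escape time 5
(row=2, col=2): c = 0.1600 + 0.1100i → escape time 5
(row=3, col=0): c = -1.4800 + -0.1150i → escape time 5
(row=3, col=1): c = -0.6600 + -0.1150i → escape time 5
(row=3, col=2): c = 0.1600 + -0.1150i → escape time 5
(row=4, col=0): c = -1.4800 + -0.3400i → escape time 5
(row=4, col=1): c = -0.6600 + -0.3400i → escape time 5
(row=4, col=2): c = 0.1600 + -0.3400i → escape time 5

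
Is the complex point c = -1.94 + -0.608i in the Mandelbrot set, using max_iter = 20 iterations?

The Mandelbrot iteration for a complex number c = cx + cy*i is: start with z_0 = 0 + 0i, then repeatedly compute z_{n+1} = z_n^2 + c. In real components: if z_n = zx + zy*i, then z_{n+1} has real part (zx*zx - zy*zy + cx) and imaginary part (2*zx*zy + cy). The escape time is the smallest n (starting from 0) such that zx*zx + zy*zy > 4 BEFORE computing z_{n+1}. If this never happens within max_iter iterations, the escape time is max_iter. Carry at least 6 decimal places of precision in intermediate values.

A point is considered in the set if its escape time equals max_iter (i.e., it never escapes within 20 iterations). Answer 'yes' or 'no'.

Answer: no

Derivation:
z_0 = 0 + 0i, c = -1.9400 + -0.6080i
Iter 1: z = -1.9400 + -0.6080i, |z|^2 = 4.1333
Escaped at iteration 1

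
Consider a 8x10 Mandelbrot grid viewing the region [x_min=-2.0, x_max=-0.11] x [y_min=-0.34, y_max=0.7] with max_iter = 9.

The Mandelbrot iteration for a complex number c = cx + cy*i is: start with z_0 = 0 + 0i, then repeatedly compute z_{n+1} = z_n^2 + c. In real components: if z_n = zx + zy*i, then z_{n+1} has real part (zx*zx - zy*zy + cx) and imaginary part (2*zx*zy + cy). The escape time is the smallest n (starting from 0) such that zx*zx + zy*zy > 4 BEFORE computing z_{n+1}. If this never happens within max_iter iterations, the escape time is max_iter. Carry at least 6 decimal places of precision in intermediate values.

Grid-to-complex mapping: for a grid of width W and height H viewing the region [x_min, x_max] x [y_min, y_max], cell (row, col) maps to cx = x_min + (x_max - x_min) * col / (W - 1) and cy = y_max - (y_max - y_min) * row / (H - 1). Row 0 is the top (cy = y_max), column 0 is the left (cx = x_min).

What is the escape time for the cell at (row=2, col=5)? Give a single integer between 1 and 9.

z_0 = 0 + 0i, c = -0.6500 + 0.4689i
Iter 1: z = -0.6500 + 0.4689i, |z|^2 = 0.6424
Iter 2: z = -0.4474 + -0.1407i, |z|^2 = 0.2199
Iter 3: z = -0.4697 + 0.5947i, |z|^2 = 0.5743
Iter 4: z = -0.7831 + -0.0898i, |z|^2 = 0.6214
Iter 5: z = -0.0447 + 0.6095i, |z|^2 = 0.3735
Iter 6: z = -1.0195 + 0.4143i, |z|^2 = 1.2110
Iter 7: z = 0.2176 + -0.3759i, |z|^2 = 0.1887
Iter 8: z = -0.7440 + 0.3052i, |z|^2 = 0.6467

Answer: 9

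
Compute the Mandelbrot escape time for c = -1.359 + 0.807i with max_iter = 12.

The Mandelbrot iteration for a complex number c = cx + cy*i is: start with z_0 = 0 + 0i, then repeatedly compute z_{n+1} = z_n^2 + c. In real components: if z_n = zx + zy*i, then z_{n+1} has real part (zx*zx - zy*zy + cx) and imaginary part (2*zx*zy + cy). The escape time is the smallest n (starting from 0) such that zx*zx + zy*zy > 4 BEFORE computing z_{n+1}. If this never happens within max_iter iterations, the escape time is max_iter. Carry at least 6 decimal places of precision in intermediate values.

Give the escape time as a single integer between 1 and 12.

z_0 = 0 + 0i, c = -1.3590 + 0.8070i
Iter 1: z = -1.3590 + 0.8070i, |z|^2 = 2.4981
Iter 2: z = -0.1634 + -1.3864i, |z|^2 = 1.9489
Iter 3: z = -3.2545 + 1.2600i, |z|^2 = 12.1793
Escaped at iteration 3

Answer: 3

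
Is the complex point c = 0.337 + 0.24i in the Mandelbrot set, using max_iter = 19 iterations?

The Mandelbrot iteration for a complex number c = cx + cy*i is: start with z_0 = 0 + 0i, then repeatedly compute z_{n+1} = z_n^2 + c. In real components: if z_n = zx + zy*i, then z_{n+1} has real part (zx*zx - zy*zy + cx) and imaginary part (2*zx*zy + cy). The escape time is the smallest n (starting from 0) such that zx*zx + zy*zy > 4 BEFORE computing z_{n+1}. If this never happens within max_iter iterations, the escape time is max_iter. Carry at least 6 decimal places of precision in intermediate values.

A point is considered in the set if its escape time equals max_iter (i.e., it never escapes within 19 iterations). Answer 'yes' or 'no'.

z_0 = 0 + 0i, c = 0.3370 + 0.2400i
Iter 1: z = 0.3370 + 0.2400i, |z|^2 = 0.1712
Iter 2: z = 0.3930 + 0.4018i, |z|^2 = 0.3158
Iter 3: z = 0.3300 + 0.5558i, |z|^2 = 0.4178
Iter 4: z = 0.1370 + 0.6068i, |z|^2 = 0.3870
Iter 5: z = -0.0124 + 0.4063i, |z|^2 = 0.1652
Iter 6: z = 0.1721 + 0.2299i, |z|^2 = 0.0825
Iter 7: z = 0.3138 + 0.3191i, |z|^2 = 0.2003
Iter 8: z = 0.3336 + 0.4402i, |z|^2 = 0.3051
Iter 9: z = 0.2545 + 0.5337i, |z|^2 = 0.3496
Iter 10: z = 0.1169 + 0.5117i, |z|^2 = 0.2755
Iter 11: z = 0.0889 + 0.3596i, |z|^2 = 0.1372
Iter 12: z = 0.2156 + 0.3039i, |z|^2 = 0.1388
Iter 13: z = 0.2911 + 0.3710i, |z|^2 = 0.2224
Iter 14: z = 0.2841 + 0.4560i, |z|^2 = 0.2887
Iter 15: z = 0.2097 + 0.4991i, |z|^2 = 0.2931
Iter 16: z = 0.1319 + 0.4494i, |z|^2 = 0.2193
Iter 17: z = 0.1525 + 0.3585i, |z|^2 = 0.1518
Iter 18: z = 0.2317 + 0.3493i, |z|^2 = 0.1757
Did not escape in 19 iterations → in set

Answer: yes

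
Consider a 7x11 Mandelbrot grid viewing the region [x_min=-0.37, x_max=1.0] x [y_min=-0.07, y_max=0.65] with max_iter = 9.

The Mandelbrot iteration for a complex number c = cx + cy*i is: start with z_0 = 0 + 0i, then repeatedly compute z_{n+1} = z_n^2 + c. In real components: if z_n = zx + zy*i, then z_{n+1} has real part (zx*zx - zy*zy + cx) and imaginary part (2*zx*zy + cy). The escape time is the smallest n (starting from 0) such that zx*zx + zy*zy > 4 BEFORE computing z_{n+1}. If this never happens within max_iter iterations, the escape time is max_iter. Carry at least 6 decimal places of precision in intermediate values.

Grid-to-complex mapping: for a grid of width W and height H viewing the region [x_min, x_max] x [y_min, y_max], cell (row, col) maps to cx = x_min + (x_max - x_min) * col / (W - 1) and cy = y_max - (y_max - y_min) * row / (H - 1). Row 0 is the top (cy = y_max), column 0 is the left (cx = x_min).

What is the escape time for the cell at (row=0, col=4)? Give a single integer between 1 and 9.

z_0 = 0 + 0i, c = 0.5433 + 0.6500i
Iter 1: z = 0.5433 + 0.6500i, |z|^2 = 0.7177
Iter 2: z = 0.4160 + 1.3563i, |z|^2 = 2.0127
Iter 3: z = -1.1232 + 1.7786i, |z|^2 = 4.4250
Escaped at iteration 3

Answer: 3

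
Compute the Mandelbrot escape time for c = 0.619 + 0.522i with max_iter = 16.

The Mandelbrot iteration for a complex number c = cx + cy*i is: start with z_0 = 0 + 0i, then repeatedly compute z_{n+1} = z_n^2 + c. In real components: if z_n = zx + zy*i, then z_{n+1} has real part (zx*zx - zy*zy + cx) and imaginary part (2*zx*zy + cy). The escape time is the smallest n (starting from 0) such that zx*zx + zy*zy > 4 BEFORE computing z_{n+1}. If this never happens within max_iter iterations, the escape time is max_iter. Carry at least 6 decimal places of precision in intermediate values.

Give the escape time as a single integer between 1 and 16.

z_0 = 0 + 0i, c = 0.6190 + 0.5220i
Iter 1: z = 0.6190 + 0.5220i, |z|^2 = 0.6556
Iter 2: z = 0.7297 + 1.1682i, |z|^2 = 1.8972
Iter 3: z = -0.2133 + 2.2269i, |z|^2 = 5.0045
Escaped at iteration 3

Answer: 3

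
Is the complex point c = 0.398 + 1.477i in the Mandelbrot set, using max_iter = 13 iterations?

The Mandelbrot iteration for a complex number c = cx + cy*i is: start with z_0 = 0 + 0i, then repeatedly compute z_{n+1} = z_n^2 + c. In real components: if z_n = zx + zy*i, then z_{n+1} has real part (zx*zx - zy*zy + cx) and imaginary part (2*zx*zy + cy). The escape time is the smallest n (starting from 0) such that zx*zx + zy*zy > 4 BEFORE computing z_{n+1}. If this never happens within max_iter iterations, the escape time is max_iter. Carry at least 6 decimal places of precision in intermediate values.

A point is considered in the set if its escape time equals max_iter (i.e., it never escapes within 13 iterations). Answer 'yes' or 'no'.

z_0 = 0 + 0i, c = 0.3980 + 1.4770i
Iter 1: z = 0.3980 + 1.4770i, |z|^2 = 2.3399
Iter 2: z = -1.6251 + 2.6527i, |z|^2 = 9.6778
Escaped at iteration 2

Answer: no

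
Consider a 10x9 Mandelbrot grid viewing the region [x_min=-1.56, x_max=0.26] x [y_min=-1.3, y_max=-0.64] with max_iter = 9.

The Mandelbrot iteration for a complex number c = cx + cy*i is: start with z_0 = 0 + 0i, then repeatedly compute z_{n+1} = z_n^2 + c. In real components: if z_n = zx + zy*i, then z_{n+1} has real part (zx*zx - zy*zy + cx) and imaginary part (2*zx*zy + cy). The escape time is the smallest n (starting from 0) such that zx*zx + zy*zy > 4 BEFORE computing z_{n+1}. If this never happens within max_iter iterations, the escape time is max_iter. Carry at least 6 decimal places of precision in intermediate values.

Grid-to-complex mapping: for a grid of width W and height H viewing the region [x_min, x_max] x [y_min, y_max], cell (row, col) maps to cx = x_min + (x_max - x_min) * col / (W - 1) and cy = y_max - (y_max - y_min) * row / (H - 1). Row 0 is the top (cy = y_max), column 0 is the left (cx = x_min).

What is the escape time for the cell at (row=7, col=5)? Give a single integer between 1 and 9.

Answer: 3

Derivation:
z_0 = 0 + 0i, c = -0.5489 + -1.2175i
Iter 1: z = -0.5489 + -1.2175i, |z|^2 = 1.7836
Iter 2: z = -1.7299 + 0.1190i, |z|^2 = 3.0068
Iter 3: z = 2.4295 + -1.6294i, |z|^2 = 8.5576
Escaped at iteration 3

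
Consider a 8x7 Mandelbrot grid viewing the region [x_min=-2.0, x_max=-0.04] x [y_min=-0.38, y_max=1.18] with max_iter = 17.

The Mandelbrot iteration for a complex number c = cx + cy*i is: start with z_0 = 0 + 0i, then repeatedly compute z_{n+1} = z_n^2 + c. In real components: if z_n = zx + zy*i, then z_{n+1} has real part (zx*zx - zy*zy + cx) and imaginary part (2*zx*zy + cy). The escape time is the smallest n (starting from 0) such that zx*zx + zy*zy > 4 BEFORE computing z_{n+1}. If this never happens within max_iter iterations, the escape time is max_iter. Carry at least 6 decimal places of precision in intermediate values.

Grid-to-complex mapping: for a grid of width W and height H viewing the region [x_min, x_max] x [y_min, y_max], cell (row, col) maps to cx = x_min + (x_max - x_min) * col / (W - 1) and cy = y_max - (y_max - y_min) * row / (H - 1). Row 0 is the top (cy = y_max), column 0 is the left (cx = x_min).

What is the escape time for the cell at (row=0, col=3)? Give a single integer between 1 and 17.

Answer: 3

Derivation:
z_0 = 0 + 0i, c = -1.1600 + 1.1800i
Iter 1: z = -1.1600 + 1.1800i, |z|^2 = 2.7380
Iter 2: z = -1.2068 + -1.5576i, |z|^2 = 3.8825
Iter 3: z = -2.1298 + 4.9394i, |z|^2 = 28.9337
Escaped at iteration 3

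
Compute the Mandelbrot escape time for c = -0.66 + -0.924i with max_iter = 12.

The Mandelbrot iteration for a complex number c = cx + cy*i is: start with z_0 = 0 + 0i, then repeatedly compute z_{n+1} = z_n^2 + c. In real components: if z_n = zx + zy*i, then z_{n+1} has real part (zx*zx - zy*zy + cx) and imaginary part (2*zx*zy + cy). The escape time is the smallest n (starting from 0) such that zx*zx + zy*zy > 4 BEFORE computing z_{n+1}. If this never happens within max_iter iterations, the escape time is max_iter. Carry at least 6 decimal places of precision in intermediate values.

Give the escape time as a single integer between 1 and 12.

z_0 = 0 + 0i, c = -0.6600 + -0.9240i
Iter 1: z = -0.6600 + -0.9240i, |z|^2 = 1.2894
Iter 2: z = -1.0782 + 0.2957i, |z|^2 = 1.2499
Iter 3: z = 0.4150 + -1.5616i, |z|^2 = 2.6108
Iter 4: z = -2.9263 + -2.2202i, |z|^2 = 13.4927
Escaped at iteration 4

Answer: 4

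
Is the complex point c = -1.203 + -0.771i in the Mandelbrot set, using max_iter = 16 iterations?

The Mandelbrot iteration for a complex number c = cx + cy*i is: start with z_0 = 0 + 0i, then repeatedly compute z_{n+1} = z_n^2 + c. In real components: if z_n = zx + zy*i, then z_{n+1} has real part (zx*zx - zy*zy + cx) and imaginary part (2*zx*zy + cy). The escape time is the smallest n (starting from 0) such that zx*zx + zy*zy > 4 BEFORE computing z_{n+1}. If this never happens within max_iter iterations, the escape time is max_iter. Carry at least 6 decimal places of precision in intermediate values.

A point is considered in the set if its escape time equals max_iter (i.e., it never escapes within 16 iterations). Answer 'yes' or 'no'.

Answer: no

Derivation:
z_0 = 0 + 0i, c = -1.2030 + -0.7710i
Iter 1: z = -1.2030 + -0.7710i, |z|^2 = 2.0417
Iter 2: z = -0.3502 + 1.0840i, |z|^2 = 1.2978
Iter 3: z = -2.2554 + -1.5303i, |z|^2 = 7.4289
Escaped at iteration 3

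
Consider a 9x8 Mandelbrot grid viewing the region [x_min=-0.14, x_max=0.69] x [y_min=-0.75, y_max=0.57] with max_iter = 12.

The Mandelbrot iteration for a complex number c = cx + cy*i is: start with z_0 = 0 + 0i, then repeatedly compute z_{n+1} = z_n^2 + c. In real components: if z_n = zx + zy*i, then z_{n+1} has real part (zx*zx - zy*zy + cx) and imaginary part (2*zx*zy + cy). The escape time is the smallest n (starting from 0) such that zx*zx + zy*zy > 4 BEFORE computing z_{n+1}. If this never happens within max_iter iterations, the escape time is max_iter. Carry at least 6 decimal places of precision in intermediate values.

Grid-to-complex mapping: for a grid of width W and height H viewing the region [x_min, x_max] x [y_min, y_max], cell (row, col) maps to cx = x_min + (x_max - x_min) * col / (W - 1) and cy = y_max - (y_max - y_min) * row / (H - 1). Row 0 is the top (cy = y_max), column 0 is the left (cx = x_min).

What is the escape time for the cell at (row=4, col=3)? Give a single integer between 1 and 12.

Answer: 12

Derivation:
z_0 = 0 + 0i, c = 0.1712 + -0.1843i
Iter 1: z = 0.1712 + -0.1843i, |z|^2 = 0.0633
Iter 2: z = 0.1666 + -0.2474i, |z|^2 = 0.0890
Iter 3: z = 0.1378 + -0.2667i, |z|^2 = 0.0901
Iter 4: z = 0.1191 + -0.2578i, |z|^2 = 0.0806
Iter 5: z = 0.1190 + -0.2457i, |z|^2 = 0.0745
Iter 6: z = 0.1250 + -0.2427i, |z|^2 = 0.0746
Iter 7: z = 0.1280 + -0.2450i, |z|^2 = 0.0764
Iter 8: z = 0.1276 + -0.2470i, |z|^2 = 0.0773
Iter 9: z = 0.1265 + -0.2473i, |z|^2 = 0.0772
Iter 10: z = 0.1261 + -0.2469i, |z|^2 = 0.0768
Iter 11: z = 0.1262 + -0.2465i, |z|^2 = 0.0767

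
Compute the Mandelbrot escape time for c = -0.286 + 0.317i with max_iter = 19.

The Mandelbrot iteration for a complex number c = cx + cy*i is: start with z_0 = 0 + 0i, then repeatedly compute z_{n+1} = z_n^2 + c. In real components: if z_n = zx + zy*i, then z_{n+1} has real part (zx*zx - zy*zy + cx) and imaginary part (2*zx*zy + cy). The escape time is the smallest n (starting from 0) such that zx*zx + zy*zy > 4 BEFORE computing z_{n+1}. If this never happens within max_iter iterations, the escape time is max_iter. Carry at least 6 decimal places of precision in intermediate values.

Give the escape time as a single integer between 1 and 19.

z_0 = 0 + 0i, c = -0.2860 + 0.3170i
Iter 1: z = -0.2860 + 0.3170i, |z|^2 = 0.1823
Iter 2: z = -0.3047 + 0.1357i, |z|^2 = 0.1112
Iter 3: z = -0.2116 + 0.2343i, |z|^2 = 0.0997
Iter 4: z = -0.2961 + 0.2178i, |z|^2 = 0.1352
Iter 5: z = -0.2458 + 0.1880i, |z|^2 = 0.0957
Iter 6: z = -0.2609 + 0.2246i, |z|^2 = 0.1185
Iter 7: z = -0.2684 + 0.1998i, |z|^2 = 0.1119
Iter 8: z = -0.2539 + 0.2098i, |z|^2 = 0.1085
Iter 9: z = -0.2655 + 0.2105i, |z|^2 = 0.1148
Iter 10: z = -0.2598 + 0.2052i, |z|^2 = 0.1096
Iter 11: z = -0.2606 + 0.2104i, |z|^2 = 0.1122
Iter 12: z = -0.2623 + 0.2073i, |z|^2 = 0.1118
Iter 13: z = -0.2602 + 0.2082i, |z|^2 = 0.1110
Iter 14: z = -0.2617 + 0.2087i, |z|^2 = 0.1120
Iter 15: z = -0.2611 + 0.2078i, |z|^2 = 0.1113
Iter 16: z = -0.2610 + 0.2085i, |z|^2 = 0.1116
Iter 17: z = -0.2613 + 0.2082i, |z|^2 = 0.1116
Iter 18: z = -0.2610 + 0.2082i, |z|^2 = 0.1115

Answer: 19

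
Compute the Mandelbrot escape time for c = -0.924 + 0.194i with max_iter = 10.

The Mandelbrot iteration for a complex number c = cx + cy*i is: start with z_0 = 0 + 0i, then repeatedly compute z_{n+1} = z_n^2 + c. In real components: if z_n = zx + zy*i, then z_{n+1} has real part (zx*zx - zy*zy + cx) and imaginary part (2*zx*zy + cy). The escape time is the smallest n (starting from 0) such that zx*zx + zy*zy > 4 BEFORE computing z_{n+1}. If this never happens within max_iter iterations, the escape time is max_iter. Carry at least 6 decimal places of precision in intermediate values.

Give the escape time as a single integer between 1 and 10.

z_0 = 0 + 0i, c = -0.9240 + 0.1940i
Iter 1: z = -0.9240 + 0.1940i, |z|^2 = 0.8914
Iter 2: z = -0.1079 + -0.1645i, |z|^2 = 0.0387
Iter 3: z = -0.9394 + 0.2295i, |z|^2 = 0.9352
Iter 4: z = -0.0941 + -0.2372i, |z|^2 = 0.0651
Iter 5: z = -0.9714 + 0.2387i, |z|^2 = 1.0006
Iter 6: z = -0.0374 + -0.2697i, |z|^2 = 0.0741
Iter 7: z = -0.9953 + 0.2141i, |z|^2 = 1.0365
Iter 8: z = 0.0208 + -0.2323i, |z|^2 = 0.0544
Iter 9: z = -0.9775 + 0.1843i, |z|^2 = 0.9895

Answer: 10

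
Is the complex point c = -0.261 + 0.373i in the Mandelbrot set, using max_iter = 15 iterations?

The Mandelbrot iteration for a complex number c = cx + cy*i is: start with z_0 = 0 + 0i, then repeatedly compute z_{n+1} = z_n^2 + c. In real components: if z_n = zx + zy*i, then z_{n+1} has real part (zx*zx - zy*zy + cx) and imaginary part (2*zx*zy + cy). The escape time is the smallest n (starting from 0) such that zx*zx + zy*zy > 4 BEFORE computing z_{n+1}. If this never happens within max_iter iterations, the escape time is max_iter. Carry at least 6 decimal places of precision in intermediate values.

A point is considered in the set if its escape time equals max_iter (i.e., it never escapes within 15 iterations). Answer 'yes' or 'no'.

z_0 = 0 + 0i, c = -0.2610 + 0.3730i
Iter 1: z = -0.2610 + 0.3730i, |z|^2 = 0.2072
Iter 2: z = -0.3320 + 0.1783i, |z|^2 = 0.1420
Iter 3: z = -0.1826 + 0.2546i, |z|^2 = 0.0982
Iter 4: z = -0.2925 + 0.2800i, |z|^2 = 0.1640
Iter 5: z = -0.2539 + 0.2092i, |z|^2 = 0.1082
Iter 6: z = -0.2403 + 0.2668i, |z|^2 = 0.1289
Iter 7: z = -0.2744 + 0.2448i, |z|^2 = 0.1352
Iter 8: z = -0.2456 + 0.2387i, |z|^2 = 0.1173
Iter 9: z = -0.2576 + 0.2558i, |z|^2 = 0.1318
Iter 10: z = -0.2600 + 0.2412i, |z|^2 = 0.1258
Iter 11: z = -0.2516 + 0.2476i, |z|^2 = 0.1246
Iter 12: z = -0.2590 + 0.2485i, |z|^2 = 0.1288
Iter 13: z = -0.2556 + 0.2443i, |z|^2 = 0.1250
Iter 14: z = -0.2553 + 0.2481i, |z|^2 = 0.1267
Did not escape in 15 iterations → in set

Answer: yes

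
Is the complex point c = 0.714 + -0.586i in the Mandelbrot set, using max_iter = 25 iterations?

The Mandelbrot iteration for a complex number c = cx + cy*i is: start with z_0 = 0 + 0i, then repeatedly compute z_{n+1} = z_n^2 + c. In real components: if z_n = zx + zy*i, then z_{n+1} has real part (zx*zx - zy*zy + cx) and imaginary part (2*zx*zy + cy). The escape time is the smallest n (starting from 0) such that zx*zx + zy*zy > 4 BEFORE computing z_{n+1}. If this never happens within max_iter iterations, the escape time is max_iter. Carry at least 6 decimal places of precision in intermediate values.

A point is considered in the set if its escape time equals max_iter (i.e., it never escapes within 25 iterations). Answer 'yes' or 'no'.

z_0 = 0 + 0i, c = 0.7140 + -0.5860i
Iter 1: z = 0.7140 + -0.5860i, |z|^2 = 0.8532
Iter 2: z = 0.8804 + -1.4228i, |z|^2 = 2.7995
Iter 3: z = -0.5353 + -3.0913i, |z|^2 = 9.8425
Escaped at iteration 3

Answer: no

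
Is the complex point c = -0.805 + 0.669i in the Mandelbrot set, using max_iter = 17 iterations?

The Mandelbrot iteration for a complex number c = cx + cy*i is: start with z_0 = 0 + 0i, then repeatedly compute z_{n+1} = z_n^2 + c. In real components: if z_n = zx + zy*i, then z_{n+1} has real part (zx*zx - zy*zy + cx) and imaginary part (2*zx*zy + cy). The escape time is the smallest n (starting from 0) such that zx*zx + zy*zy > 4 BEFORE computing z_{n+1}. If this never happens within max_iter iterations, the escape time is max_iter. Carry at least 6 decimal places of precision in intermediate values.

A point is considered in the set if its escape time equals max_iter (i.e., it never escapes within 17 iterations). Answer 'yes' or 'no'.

Answer: no

Derivation:
z_0 = 0 + 0i, c = -0.8050 + 0.6690i
Iter 1: z = -0.8050 + 0.6690i, |z|^2 = 1.0956
Iter 2: z = -0.6045 + -0.4081i, |z|^2 = 0.5320
Iter 3: z = -0.6061 + 1.1624i, |z|^2 = 1.7185
Iter 4: z = -1.7889 + -0.7400i, |z|^2 = 3.7477
Iter 5: z = 1.8474 + 3.3166i, |z|^2 = 14.4127
Escaped at iteration 5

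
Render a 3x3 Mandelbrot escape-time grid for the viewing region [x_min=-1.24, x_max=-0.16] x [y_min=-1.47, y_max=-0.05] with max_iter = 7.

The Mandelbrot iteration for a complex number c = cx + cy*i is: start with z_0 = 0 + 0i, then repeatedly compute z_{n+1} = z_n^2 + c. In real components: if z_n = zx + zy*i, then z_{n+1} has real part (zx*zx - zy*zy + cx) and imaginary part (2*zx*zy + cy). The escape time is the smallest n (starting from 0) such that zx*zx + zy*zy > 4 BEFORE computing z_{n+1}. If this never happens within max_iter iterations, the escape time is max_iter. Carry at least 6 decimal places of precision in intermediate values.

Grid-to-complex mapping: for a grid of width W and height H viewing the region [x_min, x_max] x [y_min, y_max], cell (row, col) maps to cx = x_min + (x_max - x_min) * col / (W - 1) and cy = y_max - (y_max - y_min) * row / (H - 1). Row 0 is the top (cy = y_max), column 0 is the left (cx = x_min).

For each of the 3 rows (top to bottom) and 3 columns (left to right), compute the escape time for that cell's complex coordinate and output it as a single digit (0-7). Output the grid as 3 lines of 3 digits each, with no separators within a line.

(row=0, col=0): c = -1.2400 + -0.0500i → escape time 7
(row=0, col=1): c = -0.7000 + -0.0500i → escape time 7
(row=0, col=2): c = -0.1600 + -0.0500i → escape time 7
(row=1, col=0): c = -1.2400 + -0.7600i → escape time 3
(row=1, col=1): c = -0.7000 + -0.7600i → escape time 4
(row=1, col=2): c = -0.1600 + -0.7600i → escape time 7
(row=2, col=0): c = -1.2400 + -1.4700i → escape time 2
(row=2, col=1): c = -0.7000 + -1.4700i → escape time 2
(row=2, col=2): c = -0.1600 + -1.4700i → escape time 2

Answer: 777
347
222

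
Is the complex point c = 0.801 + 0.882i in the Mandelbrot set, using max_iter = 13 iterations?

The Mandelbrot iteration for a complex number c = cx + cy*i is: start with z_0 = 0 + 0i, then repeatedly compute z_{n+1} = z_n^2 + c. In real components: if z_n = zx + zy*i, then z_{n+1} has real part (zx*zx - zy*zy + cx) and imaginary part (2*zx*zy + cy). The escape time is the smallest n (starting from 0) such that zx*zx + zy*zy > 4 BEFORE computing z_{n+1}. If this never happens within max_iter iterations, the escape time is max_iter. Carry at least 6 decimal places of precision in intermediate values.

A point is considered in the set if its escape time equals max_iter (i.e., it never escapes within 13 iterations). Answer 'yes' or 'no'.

z_0 = 0 + 0i, c = 0.8010 + 0.8820i
Iter 1: z = 0.8010 + 0.8820i, |z|^2 = 1.4195
Iter 2: z = 0.6647 + 2.2950i, |z|^2 = 5.7087
Escaped at iteration 2

Answer: no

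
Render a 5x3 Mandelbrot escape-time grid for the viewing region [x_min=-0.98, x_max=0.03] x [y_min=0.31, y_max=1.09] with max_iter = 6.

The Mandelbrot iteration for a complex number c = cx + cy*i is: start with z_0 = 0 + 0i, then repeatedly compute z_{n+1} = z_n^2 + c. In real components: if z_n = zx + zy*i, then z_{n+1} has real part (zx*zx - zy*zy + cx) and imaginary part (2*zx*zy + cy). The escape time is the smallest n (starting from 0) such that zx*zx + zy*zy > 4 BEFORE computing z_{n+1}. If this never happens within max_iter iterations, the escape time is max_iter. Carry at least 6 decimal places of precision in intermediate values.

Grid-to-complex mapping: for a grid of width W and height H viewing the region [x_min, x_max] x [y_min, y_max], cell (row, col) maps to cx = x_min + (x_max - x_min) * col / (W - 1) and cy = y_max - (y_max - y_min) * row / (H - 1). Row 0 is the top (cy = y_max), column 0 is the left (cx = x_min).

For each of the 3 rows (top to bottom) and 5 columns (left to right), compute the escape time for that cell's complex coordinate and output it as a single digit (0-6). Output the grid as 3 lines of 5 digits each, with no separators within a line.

Answer: 33464
45666
66666

Derivation:
(row=0, col=0): c = -0.9800 + 1.0900i → escape time 3
(row=0, col=1): c = -0.7275 + 1.0900i → escape time 3
(row=0, col=2): c = -0.4750 + 1.0900i → escape time 4
(row=0, col=3): c = -0.2225 + 1.0900i → escape time 6
(row=0, col=4): c = 0.0300 + 1.0900i → escape time 4
(row=1, col=0): c = -0.9800 + 0.7000i → escape time 4
(row=1, col=1): c = -0.7275 + 0.7000i → escape time 5
(row=1, col=2): c = -0.4750 + 0.7000i → escape time 6
(row=1, col=3): c = -0.2225 + 0.7000i → escape time 6
(row=1, col=4): c = 0.0300 + 0.7000i → escape time 6
(row=2, col=0): c = -0.9800 + 0.3100i → escape time 6
(row=2, col=1): c = -0.7275 + 0.3100i → escape time 6
(row=2, col=2): c = -0.4750 + 0.3100i → escape time 6
(row=2, col=3): c = -0.2225 + 0.3100i → escape time 6
(row=2, col=4): c = 0.0300 + 0.3100i → escape time 6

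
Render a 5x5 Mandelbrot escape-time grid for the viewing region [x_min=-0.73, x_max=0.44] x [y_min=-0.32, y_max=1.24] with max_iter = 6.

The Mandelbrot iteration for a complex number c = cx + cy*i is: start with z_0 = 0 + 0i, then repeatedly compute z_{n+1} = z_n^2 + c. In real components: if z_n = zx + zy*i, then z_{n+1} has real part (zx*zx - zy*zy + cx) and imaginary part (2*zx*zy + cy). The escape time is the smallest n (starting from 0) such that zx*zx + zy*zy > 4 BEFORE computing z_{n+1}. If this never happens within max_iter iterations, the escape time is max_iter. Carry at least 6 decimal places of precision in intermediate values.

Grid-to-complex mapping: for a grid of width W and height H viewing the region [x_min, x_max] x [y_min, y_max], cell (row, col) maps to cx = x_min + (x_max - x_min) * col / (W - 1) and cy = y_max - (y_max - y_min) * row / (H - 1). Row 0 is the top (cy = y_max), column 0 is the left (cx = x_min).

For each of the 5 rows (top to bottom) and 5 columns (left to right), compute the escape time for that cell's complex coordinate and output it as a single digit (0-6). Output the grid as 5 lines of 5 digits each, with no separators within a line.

(row=0, col=0): c = -0.7300 + 1.2400i → escape time 3
(row=0, col=1): c = -0.4375 + 1.2400i → escape time 3
(row=0, col=2): c = -0.1450 + 1.2400i → escape time 3
(row=0, col=3): c = 0.1475 + 1.2400i → escape time 2
(row=0, col=4): c = 0.4400 + 1.2400i → escape time 2
(row=1, col=0): c = -0.7300 + 0.8500i → escape time 4
(row=1, col=1): c = -0.4375 + 0.8500i → escape time 5
(row=1, col=2): c = -0.1450 + 0.8500i → escape time 6
(row=1, col=3): c = 0.1475 + 0.8500i → escape time 5
(row=1, col=4): c = 0.4400 + 0.8500i → escape time 3
(row=2, col=0): c = -0.7300 + 0.4600i → escape time 6
(row=2, col=1): c = -0.4375 + 0.4600i → escape time 6
(row=2, col=2): c = -0.1450 + 0.4600i → escape time 6
(row=2, col=3): c = 0.1475 + 0.4600i → escape time 6
(row=2, col=4): c = 0.4400 + 0.4600i → escape time 6
(row=3, col=0): c = -0.7300 + 0.0700i → escape time 6
(row=3, col=1): c = -0.4375 + 0.0700i → escape time 6
(row=3, col=2): c = -0.1450 + 0.0700i → escape time 6
(row=3, col=3): c = 0.1475 + 0.0700i → escape time 6
(row=3, col=4): c = 0.4400 + 0.0700i → escape time 6
(row=4, col=0): c = -0.7300 + -0.3200i → escape time 6
(row=4, col=1): c = -0.4375 + -0.3200i → escape time 6
(row=4, col=2): c = -0.1450 + -0.3200i → escape time 6
(row=4, col=3): c = 0.1475 + -0.3200i → escape time 6
(row=4, col=4): c = 0.4400 + -0.3200i → escape time 6

Answer: 33322
45653
66666
66666
66666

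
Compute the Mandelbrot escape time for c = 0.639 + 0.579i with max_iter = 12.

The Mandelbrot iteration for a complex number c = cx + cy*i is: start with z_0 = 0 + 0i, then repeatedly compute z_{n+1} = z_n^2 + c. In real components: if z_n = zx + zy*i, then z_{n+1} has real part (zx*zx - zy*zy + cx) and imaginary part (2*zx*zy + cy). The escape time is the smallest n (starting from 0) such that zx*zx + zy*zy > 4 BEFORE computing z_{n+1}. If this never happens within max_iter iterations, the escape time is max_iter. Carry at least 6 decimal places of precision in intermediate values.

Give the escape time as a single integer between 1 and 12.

Answer: 3

Derivation:
z_0 = 0 + 0i, c = 0.6390 + 0.5790i
Iter 1: z = 0.6390 + 0.5790i, |z|^2 = 0.7436
Iter 2: z = 0.7121 + 1.3190i, |z|^2 = 2.2467
Iter 3: z = -0.5936 + 2.4574i, |z|^2 = 6.3912
Escaped at iteration 3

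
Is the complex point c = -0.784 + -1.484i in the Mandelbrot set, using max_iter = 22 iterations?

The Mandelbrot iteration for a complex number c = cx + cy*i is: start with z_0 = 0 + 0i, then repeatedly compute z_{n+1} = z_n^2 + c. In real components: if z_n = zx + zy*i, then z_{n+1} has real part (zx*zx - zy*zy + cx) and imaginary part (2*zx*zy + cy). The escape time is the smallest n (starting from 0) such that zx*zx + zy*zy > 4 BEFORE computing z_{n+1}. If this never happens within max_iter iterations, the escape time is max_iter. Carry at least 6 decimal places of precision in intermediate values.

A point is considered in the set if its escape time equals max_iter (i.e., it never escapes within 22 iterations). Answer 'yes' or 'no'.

Answer: no

Derivation:
z_0 = 0 + 0i, c = -0.7840 + -1.4840i
Iter 1: z = -0.7840 + -1.4840i, |z|^2 = 2.8169
Iter 2: z = -2.3716 + 0.8429i, |z|^2 = 6.3350
Escaped at iteration 2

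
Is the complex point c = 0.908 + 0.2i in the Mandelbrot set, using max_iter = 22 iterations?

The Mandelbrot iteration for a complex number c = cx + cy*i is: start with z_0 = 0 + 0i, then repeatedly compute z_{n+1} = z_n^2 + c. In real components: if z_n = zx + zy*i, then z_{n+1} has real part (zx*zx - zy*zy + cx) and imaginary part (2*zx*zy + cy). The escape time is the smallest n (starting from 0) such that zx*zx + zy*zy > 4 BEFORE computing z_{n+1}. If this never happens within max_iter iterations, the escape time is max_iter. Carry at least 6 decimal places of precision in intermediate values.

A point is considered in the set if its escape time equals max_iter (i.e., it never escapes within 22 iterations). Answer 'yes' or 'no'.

z_0 = 0 + 0i, c = 0.9080 + 0.2000i
Iter 1: z = 0.9080 + 0.2000i, |z|^2 = 0.8645
Iter 2: z = 1.6925 + 0.5632i, |z|^2 = 3.1816
Iter 3: z = 3.4552 + 2.1064i, |z|^2 = 16.3756
Escaped at iteration 3

Answer: no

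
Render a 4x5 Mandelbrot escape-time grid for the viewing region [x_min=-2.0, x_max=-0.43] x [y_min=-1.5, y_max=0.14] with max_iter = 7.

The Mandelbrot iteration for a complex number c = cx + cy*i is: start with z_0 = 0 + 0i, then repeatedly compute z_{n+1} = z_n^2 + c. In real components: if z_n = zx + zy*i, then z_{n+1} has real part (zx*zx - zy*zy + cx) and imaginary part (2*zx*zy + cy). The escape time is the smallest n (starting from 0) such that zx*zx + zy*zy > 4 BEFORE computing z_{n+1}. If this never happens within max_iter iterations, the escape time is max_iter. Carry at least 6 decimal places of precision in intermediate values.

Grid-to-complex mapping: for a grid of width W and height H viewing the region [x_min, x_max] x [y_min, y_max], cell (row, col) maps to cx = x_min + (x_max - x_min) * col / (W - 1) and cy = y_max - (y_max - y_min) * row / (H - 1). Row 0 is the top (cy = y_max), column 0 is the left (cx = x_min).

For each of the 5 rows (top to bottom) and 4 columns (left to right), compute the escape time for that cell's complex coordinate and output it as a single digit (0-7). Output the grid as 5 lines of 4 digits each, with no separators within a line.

(row=0, col=0): c = -2.0000 + 0.1400i → escape time 1
(row=0, col=1): c = -1.4767 + 0.1400i → escape time 6
(row=0, col=2): c = -0.9533 + 0.1400i → escape time 7
(row=0, col=3): c = -0.4300 + 0.1400i → escape time 7
(row=1, col=0): c = -2.0000 + -0.2700i → escape time 1
(row=1, col=1): c = -1.4767 + -0.2700i → escape time 5
(row=1, col=2): c = -0.9533 + -0.2700i → escape time 7
(row=1, col=3): c = -0.4300 + -0.2700i → escape time 7
(row=2, col=0): c = -2.0000 + -0.6800i → escape time 1
(row=2, col=1): c = -1.4767 + -0.6800i → escape time 3
(row=2, col=2): c = -0.9533 + -0.6800i → escape time 4
(row=2, col=3): c = -0.4300 + -0.6800i → escape time 7
(row=3, col=0): c = -2.0000 + -1.0900i → escape time 1
(row=3, col=1): c = -1.4767 + -1.0900i → escape time 2
(row=3, col=2): c = -0.9533 + -1.0900i → escape time 3
(row=3, col=3): c = -0.4300 + -1.0900i → escape time 4
(row=4, col=0): c = -2.0000 + -1.5000i → escape time 1
(row=4, col=1): c = -1.4767 + -1.5000i → escape time 1
(row=4, col=2): c = -0.9533 + -1.5000i → escape time 2
(row=4, col=3): c = -0.4300 + -1.5000i → escape time 2

Answer: 1677
1577
1347
1234
1122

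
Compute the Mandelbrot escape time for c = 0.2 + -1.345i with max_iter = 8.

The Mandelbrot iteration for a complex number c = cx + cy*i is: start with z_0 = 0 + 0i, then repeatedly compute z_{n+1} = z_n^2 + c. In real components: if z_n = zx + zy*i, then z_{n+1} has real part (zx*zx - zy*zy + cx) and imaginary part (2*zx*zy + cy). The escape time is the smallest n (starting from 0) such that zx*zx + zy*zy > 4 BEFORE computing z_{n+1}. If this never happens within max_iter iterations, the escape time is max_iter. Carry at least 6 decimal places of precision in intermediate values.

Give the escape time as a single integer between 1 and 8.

Answer: 2

Derivation:
z_0 = 0 + 0i, c = 0.2000 + -1.3450i
Iter 1: z = 0.2000 + -1.3450i, |z|^2 = 1.8490
Iter 2: z = -1.5690 + -1.8830i, |z|^2 = 6.0075
Escaped at iteration 2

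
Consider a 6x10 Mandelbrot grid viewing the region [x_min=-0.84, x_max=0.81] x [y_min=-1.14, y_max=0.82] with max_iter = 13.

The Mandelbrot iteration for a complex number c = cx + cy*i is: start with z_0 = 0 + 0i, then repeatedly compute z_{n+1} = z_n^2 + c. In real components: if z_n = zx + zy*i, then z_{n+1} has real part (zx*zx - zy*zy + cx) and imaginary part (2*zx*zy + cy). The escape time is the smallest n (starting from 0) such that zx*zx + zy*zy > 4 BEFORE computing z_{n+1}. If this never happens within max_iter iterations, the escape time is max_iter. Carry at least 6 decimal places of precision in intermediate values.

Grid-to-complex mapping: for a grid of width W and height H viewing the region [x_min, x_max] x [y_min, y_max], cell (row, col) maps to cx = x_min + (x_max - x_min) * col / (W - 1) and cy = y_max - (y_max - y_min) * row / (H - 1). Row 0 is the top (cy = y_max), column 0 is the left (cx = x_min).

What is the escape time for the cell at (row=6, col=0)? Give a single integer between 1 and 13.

z_0 = 0 + 0i, c = -0.8400 + -0.4867i
Iter 1: z = -0.8400 + -0.4867i, |z|^2 = 0.9424
Iter 2: z = -0.3712 + 0.3309i, |z|^2 = 0.2473
Iter 3: z = -0.8117 + -0.7324i, |z|^2 = 1.1952
Iter 4: z = -0.7175 + 0.7023i, |z|^2 = 1.0080
Iter 5: z = -0.8183 + -1.4945i, |z|^2 = 2.9031
Iter 6: z = -2.4038 + 1.9593i, |z|^2 = 9.6170
Escaped at iteration 6

Answer: 6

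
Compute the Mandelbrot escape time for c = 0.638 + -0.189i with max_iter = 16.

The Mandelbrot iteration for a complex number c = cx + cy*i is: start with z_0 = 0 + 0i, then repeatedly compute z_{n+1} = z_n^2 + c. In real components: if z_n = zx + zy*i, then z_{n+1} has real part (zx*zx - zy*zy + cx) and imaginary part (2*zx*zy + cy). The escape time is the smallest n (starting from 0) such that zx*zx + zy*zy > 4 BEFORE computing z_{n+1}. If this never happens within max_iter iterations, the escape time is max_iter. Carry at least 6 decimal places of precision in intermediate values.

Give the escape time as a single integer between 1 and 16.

z_0 = 0 + 0i, c = 0.6380 + -0.1890i
Iter 1: z = 0.6380 + -0.1890i, |z|^2 = 0.4428
Iter 2: z = 1.0093 + -0.4302i, |z|^2 = 1.2038
Iter 3: z = 1.4717 + -1.0573i, |z|^2 = 3.2839
Iter 4: z = 1.6859 + -3.3012i, |z|^2 = 13.7400
Escaped at iteration 4

Answer: 4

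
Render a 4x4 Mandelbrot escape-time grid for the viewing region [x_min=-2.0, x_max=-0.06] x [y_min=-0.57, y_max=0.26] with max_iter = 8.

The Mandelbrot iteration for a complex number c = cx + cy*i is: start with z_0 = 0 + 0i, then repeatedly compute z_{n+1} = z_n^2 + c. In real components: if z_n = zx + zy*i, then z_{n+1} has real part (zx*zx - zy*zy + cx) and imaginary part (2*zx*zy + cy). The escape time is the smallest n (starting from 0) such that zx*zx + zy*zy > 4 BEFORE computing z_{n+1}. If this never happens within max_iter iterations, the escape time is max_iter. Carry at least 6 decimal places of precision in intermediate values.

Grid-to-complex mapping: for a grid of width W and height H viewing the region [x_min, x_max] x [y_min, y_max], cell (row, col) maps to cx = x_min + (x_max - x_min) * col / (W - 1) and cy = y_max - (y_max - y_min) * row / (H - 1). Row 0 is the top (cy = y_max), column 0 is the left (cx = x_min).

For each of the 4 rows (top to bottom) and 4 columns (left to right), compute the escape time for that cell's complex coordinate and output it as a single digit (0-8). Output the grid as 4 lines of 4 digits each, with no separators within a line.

(row=0, col=0): c = -2.0000 + 0.2600i → escape time 1
(row=0, col=1): c = -1.3533 + 0.2600i → escape time 6
(row=0, col=2): c = -0.7067 + 0.2600i → escape time 8
(row=0, col=3): c = -0.0600 + 0.2600i → escape time 8
(row=1, col=0): c = -2.0000 + -0.0167i → escape time 1
(row=1, col=1): c = -1.3533 + -0.0167i → escape time 8
(row=1, col=2): c = -0.7067 + -0.0167i → escape time 8
(row=1, col=3): c = -0.0600 + -0.0167i → escape time 8
(row=2, col=0): c = -2.0000 + -0.2933i → escape time 1
(row=2, col=1): c = -1.3533 + -0.2933i → escape time 6
(row=2, col=2): c = -0.7067 + -0.2933i → escape time 8
(row=2, col=3): c = -0.0600 + -0.2933i → escape time 8
(row=3, col=0): c = -2.0000 + -0.5700i → escape time 1
(row=3, col=1): c = -1.3533 + -0.5700i → escape time 3
(row=3, col=2): c = -0.7067 + -0.5700i → escape time 6
(row=3, col=3): c = -0.0600 + -0.5700i → escape time 8

Answer: 1688
1888
1688
1368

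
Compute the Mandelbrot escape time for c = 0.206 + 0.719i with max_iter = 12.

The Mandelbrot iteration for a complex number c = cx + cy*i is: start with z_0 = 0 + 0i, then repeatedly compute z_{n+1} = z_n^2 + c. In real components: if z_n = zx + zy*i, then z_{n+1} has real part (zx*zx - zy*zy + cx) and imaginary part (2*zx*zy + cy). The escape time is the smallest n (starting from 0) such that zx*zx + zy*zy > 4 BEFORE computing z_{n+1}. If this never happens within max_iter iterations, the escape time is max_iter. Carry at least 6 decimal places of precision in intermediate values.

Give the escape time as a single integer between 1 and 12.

z_0 = 0 + 0i, c = 0.2060 + 0.7190i
Iter 1: z = 0.2060 + 0.7190i, |z|^2 = 0.5594
Iter 2: z = -0.2685 + 1.0152i, |z|^2 = 1.1028
Iter 3: z = -0.7526 + 0.1738i, |z|^2 = 0.5966
Iter 4: z = 0.7422 + 0.4574i, |z|^2 = 0.7601
Iter 5: z = 0.5476 + 1.3980i, |z|^2 = 2.2543
Iter 6: z = -1.4486 + 2.2501i, |z|^2 = 7.1612
Escaped at iteration 6

Answer: 6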